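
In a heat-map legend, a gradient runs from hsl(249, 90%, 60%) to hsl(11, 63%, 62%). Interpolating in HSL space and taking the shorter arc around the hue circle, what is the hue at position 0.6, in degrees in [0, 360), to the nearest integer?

Hue: 11 − 249 = -238°, but |-238| > 180 so the shorter arc goes the other way: Δh = -238 + 360 = 122°.
H = 249 + 0.6 × (122) = 322.2 → 322°

322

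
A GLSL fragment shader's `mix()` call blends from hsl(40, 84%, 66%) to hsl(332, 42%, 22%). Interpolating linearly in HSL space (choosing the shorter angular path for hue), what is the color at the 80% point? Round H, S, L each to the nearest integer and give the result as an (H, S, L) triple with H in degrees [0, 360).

(346, 50, 31)

Hue: 332 − 40 = 292°, but |292| > 180 so the shorter arc goes the other way: Δh = 292 − 360 = -68°.
H = 40 + 0.8 × (-68) = -14.4 → -14 → -14 mod 360 = 346°
S = 84 + 0.8 × (42 − 84) = 50.4 → 50%
L = 66 + 0.8 × (22 − 66) = 30.8 → 31%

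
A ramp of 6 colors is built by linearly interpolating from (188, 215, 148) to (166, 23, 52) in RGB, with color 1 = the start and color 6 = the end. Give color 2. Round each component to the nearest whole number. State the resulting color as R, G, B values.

(184, 177, 129)

With 6 swatches and endpoints inclusive, swatch 2 sits at t = (2 − 1)/(6 − 1) = 1/5 ≈ 0.2.
R = 188 + 0.2 × (166 − 188) = 183.6 → 184
G = 215 + 0.2 × (23 − 215) = 176.6 → 177
B = 148 + 0.2 × (52 − 148) = 128.8 → 129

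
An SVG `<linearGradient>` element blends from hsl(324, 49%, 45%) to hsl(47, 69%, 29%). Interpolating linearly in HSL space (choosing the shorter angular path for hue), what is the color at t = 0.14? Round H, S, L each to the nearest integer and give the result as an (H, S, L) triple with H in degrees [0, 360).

(336, 52, 43)

Hue: 47 − 324 = -277°, but |-277| > 180 so the shorter arc goes the other way: Δh = -277 + 360 = 83°.
H = 324 + 0.14 × (83) = 335.62 → 336°
S = 49 + 0.14 × (69 − 49) = 51.8 → 52%
L = 45 + 0.14 × (29 − 45) = 42.76 → 43%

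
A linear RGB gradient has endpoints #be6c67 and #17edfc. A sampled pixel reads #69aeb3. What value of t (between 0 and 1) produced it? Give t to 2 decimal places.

Invert the lerp on the R channel (largest span, 167): t = (105 − 190) / (23 − 190) = -85/-167 = 0.50898.
Check on G: (174 − 108)/(237 − 108) = 0.5116 ✓

0.51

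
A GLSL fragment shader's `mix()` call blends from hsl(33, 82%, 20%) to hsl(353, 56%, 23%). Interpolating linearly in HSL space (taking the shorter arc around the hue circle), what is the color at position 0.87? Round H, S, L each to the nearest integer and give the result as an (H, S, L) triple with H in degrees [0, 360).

Hue: 353 − 33 = 320°, but |320| > 180 so the shorter arc goes the other way: Δh = 320 − 360 = -40°.
H = 33 + 0.87 × (-40) = -1.8 → -2 → -2 mod 360 = 358°
S = 82 + 0.87 × (56 − 82) = 59.38 → 59%
L = 20 + 0.87 × (23 − 20) = 22.61 → 23%

(358, 59, 23)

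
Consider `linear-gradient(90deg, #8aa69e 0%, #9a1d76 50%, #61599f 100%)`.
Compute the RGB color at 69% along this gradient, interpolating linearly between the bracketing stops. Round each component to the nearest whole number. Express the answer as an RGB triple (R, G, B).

(132, 52, 134)

69% lies between the 50% and 100% stops, so the local fraction is t = (69 − 50)/(100 − 50) = 19/50 ≈ 0.38.
#9a1d76 → (154, 29, 118); #61599f → (97, 89, 159).
R = 154 + 0.38 × (97 − 154) = 132.34 → 132
G = 29 + 0.38 × (89 − 29) = 51.8 → 52
B = 118 + 0.38 × (159 − 118) = 133.58 → 134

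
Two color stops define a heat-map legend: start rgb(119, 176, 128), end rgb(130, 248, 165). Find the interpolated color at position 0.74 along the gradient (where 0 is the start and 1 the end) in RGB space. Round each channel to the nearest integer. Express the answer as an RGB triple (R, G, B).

(127, 229, 155)

R = 119 + 0.74 × (130 − 119) = 119 + 0.74 × 11 = 127.14 → 127
G = 176 + 0.74 × (248 − 176) = 176 + 0.74 × 72 = 229.28 → 229
B = 128 + 0.74 × (165 − 128) = 128 + 0.74 × 37 = 155.38 → 155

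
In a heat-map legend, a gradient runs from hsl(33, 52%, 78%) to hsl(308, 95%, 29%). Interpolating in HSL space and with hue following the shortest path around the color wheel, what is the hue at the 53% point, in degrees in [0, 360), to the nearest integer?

348

Hue: 308 − 33 = 275°, but |275| > 180 so the shorter arc goes the other way: Δh = 275 − 360 = -85°.
H = 33 + 0.53 × (-85) = -12.05 → -12 → -12 mod 360 = 348°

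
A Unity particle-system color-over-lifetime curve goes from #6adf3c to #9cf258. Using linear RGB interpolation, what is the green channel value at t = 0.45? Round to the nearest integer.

G₁ = 223 (from #6adf3c), G₂ = 242 (from #9cf258).
G = 223 + 0.45 × (242 − 223) = 231.55 → 232

232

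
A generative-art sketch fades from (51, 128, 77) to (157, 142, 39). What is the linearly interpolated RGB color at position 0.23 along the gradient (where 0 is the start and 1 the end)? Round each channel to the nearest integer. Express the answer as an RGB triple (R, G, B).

(75, 131, 68)

R = 51 + 0.23 × (157 − 51) = 51 + 0.23 × 106 = 75.38 → 75
G = 128 + 0.23 × (142 − 128) = 128 + 0.23 × 14 = 131.22 → 131
B = 77 + 0.23 × (39 − 77) = 77 + 0.23 × -38 = 68.26 → 68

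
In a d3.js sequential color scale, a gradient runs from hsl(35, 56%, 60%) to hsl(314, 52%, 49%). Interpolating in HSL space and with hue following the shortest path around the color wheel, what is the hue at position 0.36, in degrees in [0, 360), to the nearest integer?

6

Hue: 314 − 35 = 279°, but |279| > 180 so the shorter arc goes the other way: Δh = 279 − 360 = -81°.
H = 35 + 0.36 × (-81) = 5.84 → 6°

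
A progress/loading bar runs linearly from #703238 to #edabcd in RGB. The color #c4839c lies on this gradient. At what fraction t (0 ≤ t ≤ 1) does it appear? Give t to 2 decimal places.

Invert the lerp on the B channel (largest span, 149): t = (156 − 56) / (205 − 56) = 100/149 = 0.67114.
Check on R: (196 − 112)/(237 − 112) = 0.672 ✓

0.67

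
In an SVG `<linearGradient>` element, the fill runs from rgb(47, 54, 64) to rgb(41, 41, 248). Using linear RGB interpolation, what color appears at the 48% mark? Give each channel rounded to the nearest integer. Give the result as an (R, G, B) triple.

(44, 48, 152)

48% corresponds to t = 0.48.
R = 47 + 0.48 × (41 − 47) = 47 + 0.48 × -6 = 44.12 → 44
G = 54 + 0.48 × (41 − 54) = 54 + 0.48 × -13 = 47.76 → 48
B = 64 + 0.48 × (248 − 64) = 64 + 0.48 × 184 = 152.32 → 152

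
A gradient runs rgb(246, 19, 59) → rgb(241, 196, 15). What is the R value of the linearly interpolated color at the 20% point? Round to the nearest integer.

R = 246 + 0.2 × (241 − 246) = 245 → 245

245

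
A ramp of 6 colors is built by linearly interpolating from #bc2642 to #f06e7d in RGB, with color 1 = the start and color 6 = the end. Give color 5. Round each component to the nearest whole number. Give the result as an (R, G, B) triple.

With 6 swatches and endpoints inclusive, swatch 5 sits at t = (5 − 1)/(6 − 1) = 4/5 ≈ 0.8.
#bc2642 → (188, 38, 66); #f06e7d → (240, 110, 125).
R = 188 + 0.8 × (240 − 188) = 229.6 → 230
G = 38 + 0.8 × (110 − 38) = 95.6 → 96
B = 66 + 0.8 × (125 − 66) = 113.2 → 113

(230, 96, 113)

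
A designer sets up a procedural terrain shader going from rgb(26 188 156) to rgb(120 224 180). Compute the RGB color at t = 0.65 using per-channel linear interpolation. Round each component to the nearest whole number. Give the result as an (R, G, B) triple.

(87, 211, 172)

R = 26 + 0.65 × (120 − 26) = 26 + 0.65 × 94 = 87.1 → 87
G = 188 + 0.65 × (224 − 188) = 188 + 0.65 × 36 = 211.4 → 211
B = 156 + 0.65 × (180 − 156) = 156 + 0.65 × 24 = 171.6 → 172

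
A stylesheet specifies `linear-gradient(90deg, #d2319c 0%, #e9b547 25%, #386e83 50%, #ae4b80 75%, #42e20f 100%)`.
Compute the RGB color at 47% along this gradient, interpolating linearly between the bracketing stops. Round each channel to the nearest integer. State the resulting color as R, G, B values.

47% lies between the 25% and 50% stops, so the local fraction is t = (47 − 25)/(50 − 25) = 22/25 ≈ 0.88.
#e9b547 → (233, 181, 71); #386e83 → (56, 110, 131).
R = 233 + 0.88 × (56 − 233) = 77.24 → 77
G = 181 + 0.88 × (110 − 181) = 118.52 → 119
B = 71 + 0.88 × (131 − 71) = 123.8 → 124

(77, 119, 124)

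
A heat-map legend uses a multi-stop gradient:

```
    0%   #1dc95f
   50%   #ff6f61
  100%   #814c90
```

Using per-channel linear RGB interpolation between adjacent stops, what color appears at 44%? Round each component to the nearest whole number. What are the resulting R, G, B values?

44% lies between the 0% and 50% stops, so the local fraction is t = (44 − 0)/(50 − 0) = 44/50 ≈ 0.88.
#1dc95f → (29, 201, 95); #ff6f61 → (255, 111, 97).
R = 29 + 0.88 × (255 − 29) = 227.88 → 228
G = 201 + 0.88 × (111 − 201) = 121.8 → 122
B = 95 + 0.88 × (97 − 95) = 96.76 → 97

(228, 122, 97)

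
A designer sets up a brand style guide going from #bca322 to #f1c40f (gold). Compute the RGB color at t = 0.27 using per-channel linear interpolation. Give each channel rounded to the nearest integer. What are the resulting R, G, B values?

(202, 172, 29)

#bca322 → (188, 163, 34); #f1c40f → (241, 196, 15).
R = 188 + 0.27 × (241 − 188) = 188 + 0.27 × 53 = 202.31 → 202
G = 163 + 0.27 × (196 − 163) = 163 + 0.27 × 33 = 171.91 → 172
B = 34 + 0.27 × (15 − 34) = 34 + 0.27 × -19 = 28.87 → 29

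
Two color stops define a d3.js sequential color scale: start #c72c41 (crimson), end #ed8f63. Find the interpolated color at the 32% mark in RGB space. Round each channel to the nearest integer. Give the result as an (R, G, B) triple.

#c72c41 → (199, 44, 65); #ed8f63 → (237, 143, 99).
32% corresponds to t = 0.32.
R = 199 + 0.32 × (237 − 199) = 199 + 0.32 × 38 = 211.16 → 211
G = 44 + 0.32 × (143 − 44) = 44 + 0.32 × 99 = 75.68 → 76
B = 65 + 0.32 × (99 − 65) = 65 + 0.32 × 34 = 75.88 → 76
So the blended color is (211, 76, 76), about #d34c4c.

(211, 76, 76)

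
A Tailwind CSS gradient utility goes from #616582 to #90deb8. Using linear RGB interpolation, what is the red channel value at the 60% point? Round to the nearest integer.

R₁ = 97 (from #616582), R₂ = 144 (from #90deb8).
R = 97 + 0.6 × (144 − 97) = 125.2 → 125

125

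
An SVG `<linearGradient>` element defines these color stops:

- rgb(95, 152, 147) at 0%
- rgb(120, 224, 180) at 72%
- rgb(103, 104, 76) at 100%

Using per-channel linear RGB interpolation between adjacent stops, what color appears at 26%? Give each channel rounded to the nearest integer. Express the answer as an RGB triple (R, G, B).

26% lies between the 0% and 72% stops, so the local fraction is t = (26 − 0)/(72 − 0) = 26/72 ≈ 0.3611.
R = 95 + 0.3611 × (120 − 95) = 104.028 → 104
G = 152 + 0.3611 × (224 − 152) = 177.999 → 178
B = 147 + 0.3611 × (180 − 147) = 158.916 → 159

(104, 178, 159)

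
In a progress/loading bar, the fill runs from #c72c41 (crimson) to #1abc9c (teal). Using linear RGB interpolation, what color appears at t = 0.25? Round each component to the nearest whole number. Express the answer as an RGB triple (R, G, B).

(156, 80, 88)

#c72c41 → (199, 44, 65); #1abc9c → (26, 188, 156).
R = 199 + 0.25 × (26 − 199) = 199 + 0.25 × -173 = 155.75 → 156
G = 44 + 0.25 × (188 − 44) = 44 + 0.25 × 144 = 80 → 80
B = 65 + 0.25 × (156 − 65) = 65 + 0.25 × 91 = 87.75 → 88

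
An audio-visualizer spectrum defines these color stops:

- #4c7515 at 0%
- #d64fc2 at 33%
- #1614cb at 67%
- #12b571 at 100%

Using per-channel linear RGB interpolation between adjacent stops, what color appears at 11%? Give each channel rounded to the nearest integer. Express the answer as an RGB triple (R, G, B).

11% lies between the 0% and 33% stops, so the local fraction is t = (11 − 0)/(33 − 0) = 11/33 ≈ 0.3333.
#4c7515 → (76, 117, 21); #d64fc2 → (214, 79, 194).
R = 76 + 0.3333 × (214 − 76) = 121.995 → 122
G = 117 + 0.3333 × (79 − 117) = 104.335 → 104
B = 21 + 0.3333 × (194 − 21) = 78.661 → 79

(122, 104, 79)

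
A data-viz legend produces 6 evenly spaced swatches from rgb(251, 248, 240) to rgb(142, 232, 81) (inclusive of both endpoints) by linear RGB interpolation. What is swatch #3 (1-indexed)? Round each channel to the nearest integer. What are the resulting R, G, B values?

(207, 242, 176)

With 6 swatches and endpoints inclusive, swatch 3 sits at t = (3 − 1)/(6 − 1) = 2/5 ≈ 0.4.
R = 251 + 0.4 × (142 − 251) = 207.4 → 207
G = 248 + 0.4 × (232 − 248) = 241.6 → 242
B = 240 + 0.4 × (81 − 240) = 176.4 → 176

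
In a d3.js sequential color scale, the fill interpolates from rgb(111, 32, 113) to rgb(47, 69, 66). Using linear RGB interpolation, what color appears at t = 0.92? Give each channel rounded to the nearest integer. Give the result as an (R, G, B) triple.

(52, 66, 70)

R = 111 + 0.92 × (47 − 111) = 111 + 0.92 × -64 = 52.12 → 52
G = 32 + 0.92 × (69 − 32) = 32 + 0.92 × 37 = 66.04 → 66
B = 113 + 0.92 × (66 − 113) = 113 + 0.92 × -47 = 69.76 → 70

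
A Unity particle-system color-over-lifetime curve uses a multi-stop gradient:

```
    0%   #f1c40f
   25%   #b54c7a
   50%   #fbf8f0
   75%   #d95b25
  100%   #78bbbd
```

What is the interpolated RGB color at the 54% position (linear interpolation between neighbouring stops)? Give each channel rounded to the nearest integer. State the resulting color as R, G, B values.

54% lies between the 50% and 75% stops, so the local fraction is t = (54 − 50)/(75 − 50) = 4/25 ≈ 0.16.
#fbf8f0 → (251, 248, 240); #d95b25 → (217, 91, 37).
R = 251 + 0.16 × (217 − 251) = 245.56 → 246
G = 248 + 0.16 × (91 − 248) = 222.88 → 223
B = 240 + 0.16 × (37 − 240) = 207.52 → 208

(246, 223, 208)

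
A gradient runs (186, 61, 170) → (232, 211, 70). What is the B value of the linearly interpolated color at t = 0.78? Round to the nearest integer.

B = 170 + 0.78 × (70 − 170) = 92 → 92

92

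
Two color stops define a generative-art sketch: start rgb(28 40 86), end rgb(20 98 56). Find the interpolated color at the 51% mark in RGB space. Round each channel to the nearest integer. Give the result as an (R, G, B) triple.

51% corresponds to t = 0.51.
R = 28 + 0.51 × (20 − 28) = 28 + 0.51 × -8 = 23.92 → 24
G = 40 + 0.51 × (98 − 40) = 40 + 0.51 × 58 = 69.58 → 70
B = 86 + 0.51 × (56 − 86) = 86 + 0.51 × -30 = 70.7 → 71
So the blended color is (24, 70, 71), about #184647.

(24, 70, 71)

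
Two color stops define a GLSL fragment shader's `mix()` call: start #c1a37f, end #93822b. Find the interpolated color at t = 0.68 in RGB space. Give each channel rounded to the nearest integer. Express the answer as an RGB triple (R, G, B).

#c1a37f → (193, 163, 127); #93822b → (147, 130, 43).
R = 193 + 0.68 × (147 − 193) = 193 + 0.68 × -46 = 161.72 → 162
G = 163 + 0.68 × (130 − 163) = 163 + 0.68 × -33 = 140.56 → 141
B = 127 + 0.68 × (43 − 127) = 127 + 0.68 × -84 = 69.88 → 70

(162, 141, 70)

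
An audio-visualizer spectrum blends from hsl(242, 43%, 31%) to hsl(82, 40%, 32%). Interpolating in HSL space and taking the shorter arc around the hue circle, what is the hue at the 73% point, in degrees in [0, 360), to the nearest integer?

Hue arc: Δh = 82 − 242 = -160° (|Δh| ≤ 180, already the shorter path).
H = 242 + 0.73 × (-160) = 125.2 → 125°

125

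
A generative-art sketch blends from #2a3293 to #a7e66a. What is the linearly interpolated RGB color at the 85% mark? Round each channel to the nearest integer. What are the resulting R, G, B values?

(148, 203, 112)

#2a3293 → (42, 50, 147); #a7e66a → (167, 230, 106).
85% corresponds to t = 0.85.
R = 42 + 0.85 × (167 − 42) = 42 + 0.85 × 125 = 148.25 → 148
G = 50 + 0.85 × (230 − 50) = 50 + 0.85 × 180 = 203 → 203
B = 147 + 0.85 × (106 − 147) = 147 + 0.85 × -41 = 112.15 → 112
So the blended color is (148, 203, 112), about #94cb70.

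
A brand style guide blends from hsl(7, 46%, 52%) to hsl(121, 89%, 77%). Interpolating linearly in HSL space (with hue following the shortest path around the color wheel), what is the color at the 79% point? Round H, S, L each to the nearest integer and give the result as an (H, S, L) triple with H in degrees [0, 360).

(97, 80, 72)

Hue arc: Δh = 121 − 7 = 114° (|Δh| ≤ 180, already the shorter path).
H = 7 + 0.79 × (114) = 97.06 → 97°
S = 46 + 0.79 × (89 − 46) = 79.97 → 80%
L = 52 + 0.79 × (77 − 52) = 71.75 → 72%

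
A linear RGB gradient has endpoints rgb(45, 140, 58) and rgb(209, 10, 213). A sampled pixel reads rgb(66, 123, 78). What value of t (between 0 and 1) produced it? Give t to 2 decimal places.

Invert the lerp on the R channel (largest span, 164): t = (66 − 45) / (209 − 45) = 21/164 = 0.12805.
Check on G: (123 − 140)/(10 − 140) = 0.1308 ✓

0.13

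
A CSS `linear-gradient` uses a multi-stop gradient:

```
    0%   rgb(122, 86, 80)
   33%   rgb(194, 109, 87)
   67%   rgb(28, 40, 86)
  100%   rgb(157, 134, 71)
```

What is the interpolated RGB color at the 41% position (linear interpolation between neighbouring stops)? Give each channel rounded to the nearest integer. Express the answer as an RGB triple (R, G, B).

41% lies between the 33% and 67% stops, so the local fraction is t = (41 − 33)/(67 − 33) = 8/34 ≈ 0.2353.
R = 194 + 0.2353 × (28 − 194) = 154.94 → 155
G = 109 + 0.2353 × (40 − 109) = 92.764 → 93
B = 87 + 0.2353 × (86 − 87) = 86.765 → 87

(155, 93, 87)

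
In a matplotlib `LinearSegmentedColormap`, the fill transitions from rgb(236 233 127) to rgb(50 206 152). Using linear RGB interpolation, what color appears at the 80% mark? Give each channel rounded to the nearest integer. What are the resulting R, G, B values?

80% corresponds to t = 0.8.
R = 236 + 0.8 × (50 − 236) = 236 + 0.8 × -186 = 87.2 → 87
G = 233 + 0.8 × (206 − 233) = 233 + 0.8 × -27 = 211.4 → 211
B = 127 + 0.8 × (152 − 127) = 127 + 0.8 × 25 = 147 → 147
So the blended color is (87, 211, 147), about #57d393.

(87, 211, 147)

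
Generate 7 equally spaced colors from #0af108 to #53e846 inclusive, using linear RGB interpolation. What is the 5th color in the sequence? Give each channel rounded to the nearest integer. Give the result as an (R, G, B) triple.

(59, 235, 49)

With 7 swatches and endpoints inclusive, swatch 5 sits at t = (5 − 1)/(7 − 1) = 4/6 ≈ 0.6667.
#0af108 → (10, 241, 8); #53e846 → (83, 232, 70).
R = 10 + 0.6667 × (83 − 10) = 58.669 → 59
G = 241 + 0.6667 × (232 − 241) = 235 → 235
B = 8 + 0.6667 × (70 − 8) = 49.335 → 49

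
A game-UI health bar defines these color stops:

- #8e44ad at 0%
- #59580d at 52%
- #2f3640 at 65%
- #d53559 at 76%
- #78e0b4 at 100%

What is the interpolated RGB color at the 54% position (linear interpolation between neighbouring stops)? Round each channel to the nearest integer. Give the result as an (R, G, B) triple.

(83, 83, 21)

54% lies between the 52% and 65% stops, so the local fraction is t = (54 − 52)/(65 − 52) = 2/13 ≈ 0.1538.
#59580d → (89, 88, 13); #2f3640 → (47, 54, 64).
R = 89 + 0.1538 × (47 − 89) = 82.54 → 83
G = 88 + 0.1538 × (54 − 88) = 82.771 → 83
B = 13 + 0.1538 × (64 − 13) = 20.844 → 21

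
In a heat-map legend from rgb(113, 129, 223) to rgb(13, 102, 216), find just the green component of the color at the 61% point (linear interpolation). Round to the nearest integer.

113

G = 129 + 0.61 × (102 − 129) = 112.53 → 113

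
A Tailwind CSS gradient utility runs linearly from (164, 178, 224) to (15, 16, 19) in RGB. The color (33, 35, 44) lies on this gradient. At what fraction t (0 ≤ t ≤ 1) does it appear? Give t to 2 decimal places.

Invert the lerp on the B channel (largest span, 205): t = (44 − 224) / (19 − 224) = -180/-205 = 0.87805.
Check on R: (33 − 164)/(15 − 164) = 0.8792 ✓

0.88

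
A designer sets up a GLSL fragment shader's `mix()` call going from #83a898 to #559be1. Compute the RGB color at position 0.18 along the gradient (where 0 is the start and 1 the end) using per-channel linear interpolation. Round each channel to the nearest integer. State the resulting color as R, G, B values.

#83a898 → (131, 168, 152); #559be1 → (85, 155, 225).
R = 131 + 0.18 × (85 − 131) = 131 + 0.18 × -46 = 122.72 → 123
G = 168 + 0.18 × (155 − 168) = 168 + 0.18 × -13 = 165.66 → 166
B = 152 + 0.18 × (225 − 152) = 152 + 0.18 × 73 = 165.14 → 165

(123, 166, 165)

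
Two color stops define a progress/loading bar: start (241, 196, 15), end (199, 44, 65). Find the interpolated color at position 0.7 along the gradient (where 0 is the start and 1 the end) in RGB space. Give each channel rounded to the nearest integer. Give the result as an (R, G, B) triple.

R = 241 + 0.7 × (199 − 241) = 241 + 0.7 × -42 = 211.6 → 212
G = 196 + 0.7 × (44 − 196) = 196 + 0.7 × -152 = 89.6 → 90
B = 15 + 0.7 × (65 − 15) = 15 + 0.7 × 50 = 50 → 50
So the blended color is (212, 90, 50), about #d45a32.

(212, 90, 50)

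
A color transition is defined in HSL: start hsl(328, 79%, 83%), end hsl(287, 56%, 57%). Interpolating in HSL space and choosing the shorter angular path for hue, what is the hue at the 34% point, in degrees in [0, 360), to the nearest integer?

314

Hue arc: Δh = 287 − 328 = -41° (|Δh| ≤ 180, already the shorter path).
H = 328 + 0.34 × (-41) = 314.06 → 314°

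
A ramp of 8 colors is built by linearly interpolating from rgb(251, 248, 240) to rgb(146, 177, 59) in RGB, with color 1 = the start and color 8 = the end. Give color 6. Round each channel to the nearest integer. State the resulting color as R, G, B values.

(176, 197, 111)

With 8 swatches and endpoints inclusive, swatch 6 sits at t = (6 − 1)/(8 − 1) = 5/7 ≈ 0.7143.
R = 251 + 0.7143 × (146 − 251) = 175.998 → 176
G = 248 + 0.7143 × (177 − 248) = 197.285 → 197
B = 240 + 0.7143 × (59 − 240) = 110.712 → 111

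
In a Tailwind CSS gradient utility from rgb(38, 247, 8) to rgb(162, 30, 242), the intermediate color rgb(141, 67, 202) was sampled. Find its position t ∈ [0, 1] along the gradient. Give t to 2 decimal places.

0.83

Invert the lerp on the B channel (largest span, 234): t = (202 − 8) / (242 − 8) = 194/234 = 0.82906.
Check on R: (141 − 38)/(162 − 38) = 0.8306 ✓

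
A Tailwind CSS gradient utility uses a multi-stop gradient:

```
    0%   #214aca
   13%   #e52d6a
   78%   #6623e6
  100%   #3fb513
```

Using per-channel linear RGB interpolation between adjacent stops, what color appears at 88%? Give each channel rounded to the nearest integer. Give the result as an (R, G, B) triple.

88% lies between the 78% and 100% stops, so the local fraction is t = (88 − 78)/(100 − 78) = 10/22 ≈ 0.4545.
#6623e6 → (102, 35, 230); #3fb513 → (63, 181, 19).
R = 102 + 0.4545 × (63 − 102) = 84.275 → 84
G = 35 + 0.4545 × (181 − 35) = 101.357 → 101
B = 230 + 0.4545 × (19 − 230) = 134.101 → 134

(84, 101, 134)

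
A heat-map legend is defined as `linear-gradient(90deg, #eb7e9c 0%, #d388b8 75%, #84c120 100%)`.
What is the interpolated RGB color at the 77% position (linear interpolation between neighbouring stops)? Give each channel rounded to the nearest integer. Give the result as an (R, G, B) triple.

77% lies between the 75% and 100% stops, so the local fraction is t = (77 − 75)/(100 − 75) = 2/25 ≈ 0.08.
#d388b8 → (211, 136, 184); #84c120 → (132, 193, 32).
R = 211 + 0.08 × (132 − 211) = 204.68 → 205
G = 136 + 0.08 × (193 − 136) = 140.56 → 141
B = 184 + 0.08 × (32 − 184) = 171.84 → 172

(205, 141, 172)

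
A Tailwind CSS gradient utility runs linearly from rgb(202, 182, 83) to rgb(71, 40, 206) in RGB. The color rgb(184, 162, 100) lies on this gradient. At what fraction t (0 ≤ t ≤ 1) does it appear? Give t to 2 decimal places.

Invert the lerp on the G channel (largest span, 142): t = (162 − 182) / (40 − 182) = -20/-142 = 0.14085.
Check on R: (184 − 202)/(71 − 202) = 0.1374 ✓

0.14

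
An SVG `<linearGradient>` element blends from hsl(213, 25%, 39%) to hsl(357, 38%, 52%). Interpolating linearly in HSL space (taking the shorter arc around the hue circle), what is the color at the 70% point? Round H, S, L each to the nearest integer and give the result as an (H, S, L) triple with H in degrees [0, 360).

(314, 34, 48)

Hue arc: Δh = 357 − 213 = 144° (|Δh| ≤ 180, already the shorter path).
H = 213 + 0.7 × (144) = 313.8 → 314°
S = 25 + 0.7 × (38 − 25) = 34.1 → 34%
L = 39 + 0.7 × (52 − 39) = 48.1 → 48%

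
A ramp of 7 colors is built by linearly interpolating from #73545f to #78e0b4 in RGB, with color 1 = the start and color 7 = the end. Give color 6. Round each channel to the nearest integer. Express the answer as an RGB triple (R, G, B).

With 7 swatches and endpoints inclusive, swatch 6 sits at t = (6 − 1)/(7 − 1) = 5/6 ≈ 0.8333.
#73545f → (115, 84, 95); #78e0b4 → (120, 224, 180).
R = 115 + 0.8333 × (120 − 115) = 119.166 → 119
G = 84 + 0.8333 × (224 − 84) = 200.662 → 201
B = 95 + 0.8333 × (180 − 95) = 165.831 → 166

(119, 201, 166)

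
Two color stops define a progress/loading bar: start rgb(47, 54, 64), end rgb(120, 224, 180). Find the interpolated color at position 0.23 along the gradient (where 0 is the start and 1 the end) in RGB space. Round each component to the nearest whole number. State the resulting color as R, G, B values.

R = 47 + 0.23 × (120 − 47) = 47 + 0.23 × 73 = 63.79 → 64
G = 54 + 0.23 × (224 − 54) = 54 + 0.23 × 170 = 93.1 → 93
B = 64 + 0.23 × (180 − 64) = 64 + 0.23 × 116 = 90.68 → 91

(64, 93, 91)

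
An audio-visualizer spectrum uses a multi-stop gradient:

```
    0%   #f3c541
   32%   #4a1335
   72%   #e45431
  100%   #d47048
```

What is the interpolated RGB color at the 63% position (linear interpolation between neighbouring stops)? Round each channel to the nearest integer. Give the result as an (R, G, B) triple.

(193, 69, 50)

63% lies between the 32% and 72% stops, so the local fraction is t = (63 − 32)/(72 − 32) = 31/40 ≈ 0.775.
#4a1335 → (74, 19, 53); #e45431 → (228, 84, 49).
R = 74 + 0.775 × (228 − 74) = 193.35 → 193
G = 19 + 0.775 × (84 − 19) = 69.375 → 69
B = 53 + 0.775 × (49 − 53) = 49.9 → 50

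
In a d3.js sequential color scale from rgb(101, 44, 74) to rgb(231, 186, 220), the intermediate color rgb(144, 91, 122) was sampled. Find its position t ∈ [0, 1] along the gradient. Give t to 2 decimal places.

Invert the lerp on the B channel (largest span, 146): t = (122 − 74) / (220 − 74) = 48/146 = 0.32877.
Check on R: (144 − 101)/(231 − 101) = 0.3308 ✓

0.33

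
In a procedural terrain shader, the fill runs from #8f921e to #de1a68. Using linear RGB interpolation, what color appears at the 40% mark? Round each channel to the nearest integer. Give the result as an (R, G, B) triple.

(175, 98, 60)

#8f921e → (143, 146, 30); #de1a68 → (222, 26, 104).
40% corresponds to t = 0.4.
R = 143 + 0.4 × (222 − 143) = 143 + 0.4 × 79 = 174.6 → 175
G = 146 + 0.4 × (26 − 146) = 146 + 0.4 × -120 = 98 → 98
B = 30 + 0.4 × (104 − 30) = 30 + 0.4 × 74 = 59.6 → 60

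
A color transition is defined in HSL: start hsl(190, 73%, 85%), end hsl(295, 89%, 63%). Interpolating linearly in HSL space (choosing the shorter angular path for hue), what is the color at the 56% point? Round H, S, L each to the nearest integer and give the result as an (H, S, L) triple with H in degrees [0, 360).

(249, 82, 73)

Hue arc: Δh = 295 − 190 = 105° (|Δh| ≤ 180, already the shorter path).
H = 190 + 0.56 × (105) = 248.8 → 249°
S = 73 + 0.56 × (89 − 73) = 81.96 → 82%
L = 85 + 0.56 × (63 − 85) = 72.68 → 73%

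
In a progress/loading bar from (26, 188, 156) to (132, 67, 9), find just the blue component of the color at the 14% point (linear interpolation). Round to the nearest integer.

135

B = 156 + 0.14 × (9 − 156) = 135.42 → 135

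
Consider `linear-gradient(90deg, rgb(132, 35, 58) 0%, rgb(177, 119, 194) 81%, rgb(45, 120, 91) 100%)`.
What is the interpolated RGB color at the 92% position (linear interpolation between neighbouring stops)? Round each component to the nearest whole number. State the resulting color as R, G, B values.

92% lies between the 81% and 100% stops, so the local fraction is t = (92 − 81)/(100 − 81) = 11/19 ≈ 0.5789.
R = 177 + 0.5789 × (45 − 177) = 100.585 → 101
G = 119 + 0.5789 × (120 − 119) = 119.579 → 120
B = 194 + 0.5789 × (91 − 194) = 134.373 → 134

(101, 120, 134)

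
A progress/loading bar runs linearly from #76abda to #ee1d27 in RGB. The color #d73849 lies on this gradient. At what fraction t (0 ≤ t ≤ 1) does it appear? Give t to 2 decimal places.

0.81

Invert the lerp on the B channel (largest span, 179): t = (73 − 218) / (39 − 218) = -145/-179 = 0.81006.
Check on R: (215 − 118)/(238 − 118) = 0.8083 ✓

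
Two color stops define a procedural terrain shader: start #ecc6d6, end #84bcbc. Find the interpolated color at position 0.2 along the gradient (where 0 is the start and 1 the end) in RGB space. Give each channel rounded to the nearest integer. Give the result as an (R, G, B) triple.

#ecc6d6 → (236, 198, 214); #84bcbc → (132, 188, 188).
R = 236 + 0.2 × (132 − 236) = 236 + 0.2 × -104 = 215.2 → 215
G = 198 + 0.2 × (188 − 198) = 198 + 0.2 × -10 = 196 → 196
B = 214 + 0.2 × (188 − 214) = 214 + 0.2 × -26 = 208.8 → 209

(215, 196, 209)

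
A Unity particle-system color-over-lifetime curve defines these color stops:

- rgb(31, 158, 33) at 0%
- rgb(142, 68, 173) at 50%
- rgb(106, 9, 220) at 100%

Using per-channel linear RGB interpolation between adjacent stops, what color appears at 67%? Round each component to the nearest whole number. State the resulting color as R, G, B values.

67% lies between the 50% and 100% stops, so the local fraction is t = (67 − 50)/(100 − 50) = 17/50 ≈ 0.34.
R = 142 + 0.34 × (106 − 142) = 129.76 → 130
G = 68 + 0.34 × (9 − 68) = 47.94 → 48
B = 173 + 0.34 × (220 − 173) = 188.98 → 189

(130, 48, 189)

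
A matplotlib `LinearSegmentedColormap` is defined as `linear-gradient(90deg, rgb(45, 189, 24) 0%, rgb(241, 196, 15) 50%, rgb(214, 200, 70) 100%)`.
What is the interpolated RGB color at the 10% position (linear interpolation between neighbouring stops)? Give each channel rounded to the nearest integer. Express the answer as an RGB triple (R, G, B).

(84, 190, 22)

10% lies between the 0% and 50% stops, so the local fraction is t = (10 − 0)/(50 − 0) = 10/50 ≈ 0.2.
R = 45 + 0.2 × (241 − 45) = 84.2 → 84
G = 189 + 0.2 × (196 − 189) = 190.4 → 190
B = 24 + 0.2 × (15 − 24) = 22.2 → 22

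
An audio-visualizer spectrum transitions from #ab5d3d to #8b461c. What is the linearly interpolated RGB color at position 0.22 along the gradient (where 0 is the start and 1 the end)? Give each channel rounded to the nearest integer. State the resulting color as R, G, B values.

#ab5d3d → (171, 93, 61); #8b461c → (139, 70, 28).
R = 171 + 0.22 × (139 − 171) = 171 + 0.22 × -32 = 163.96 → 164
G = 93 + 0.22 × (70 − 93) = 93 + 0.22 × -23 = 87.94 → 88
B = 61 + 0.22 × (28 − 61) = 61 + 0.22 × -33 = 53.74 → 54

(164, 88, 54)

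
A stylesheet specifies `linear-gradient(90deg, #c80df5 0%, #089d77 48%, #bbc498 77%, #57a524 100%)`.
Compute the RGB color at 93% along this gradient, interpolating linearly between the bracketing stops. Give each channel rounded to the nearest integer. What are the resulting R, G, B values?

(117, 174, 71)

93% lies between the 77% and 100% stops, so the local fraction is t = (93 − 77)/(100 − 77) = 16/23 ≈ 0.6957.
#bbc498 → (187, 196, 152); #57a524 → (87, 165, 36).
R = 187 + 0.6957 × (87 − 187) = 117.43 → 117
G = 196 + 0.6957 × (165 − 196) = 174.433 → 174
B = 152 + 0.6957 × (36 − 152) = 71.299 → 71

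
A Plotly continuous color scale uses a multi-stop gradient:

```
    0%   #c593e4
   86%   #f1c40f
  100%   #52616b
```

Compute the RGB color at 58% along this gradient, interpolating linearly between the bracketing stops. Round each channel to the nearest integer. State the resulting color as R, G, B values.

(227, 180, 84)

58% lies between the 0% and 86% stops, so the local fraction is t = (58 − 0)/(86 − 0) = 58/86 ≈ 0.6744.
#c593e4 → (197, 147, 228); #f1c40f → (241, 196, 15).
R = 197 + 0.6744 × (241 − 197) = 226.674 → 227
G = 147 + 0.6744 × (196 − 147) = 180.046 → 180
B = 228 + 0.6744 × (15 − 228) = 84.353 → 84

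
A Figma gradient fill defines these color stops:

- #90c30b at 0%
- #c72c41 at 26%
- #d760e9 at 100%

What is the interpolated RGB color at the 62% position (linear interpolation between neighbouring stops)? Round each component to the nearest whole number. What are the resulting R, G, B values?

(207, 69, 147)

62% lies between the 26% and 100% stops, so the local fraction is t = (62 − 26)/(100 − 26) = 36/74 ≈ 0.4865.
#c72c41 → (199, 44, 65); #d760e9 → (215, 96, 233).
R = 199 + 0.4865 × (215 − 199) = 206.784 → 207
G = 44 + 0.4865 × (96 − 44) = 69.298 → 69
B = 65 + 0.4865 × (233 − 65) = 146.732 → 147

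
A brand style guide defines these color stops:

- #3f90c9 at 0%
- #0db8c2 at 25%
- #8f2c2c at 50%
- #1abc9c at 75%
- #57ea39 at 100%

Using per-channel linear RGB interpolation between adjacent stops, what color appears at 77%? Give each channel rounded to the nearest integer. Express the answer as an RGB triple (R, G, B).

(31, 192, 148)

77% lies between the 75% and 100% stops, so the local fraction is t = (77 − 75)/(100 − 75) = 2/25 ≈ 0.08.
#1abc9c → (26, 188, 156); #57ea39 → (87, 234, 57).
R = 26 + 0.08 × (87 − 26) = 30.88 → 31
G = 188 + 0.08 × (234 − 188) = 191.68 → 192
B = 156 + 0.08 × (57 − 156) = 148.08 → 148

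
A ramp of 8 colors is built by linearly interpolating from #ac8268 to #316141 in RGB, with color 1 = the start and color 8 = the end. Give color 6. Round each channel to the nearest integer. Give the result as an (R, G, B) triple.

(84, 106, 76)

With 8 swatches and endpoints inclusive, swatch 6 sits at t = (6 − 1)/(8 − 1) = 5/7 ≈ 0.7143.
#ac8268 → (172, 130, 104); #316141 → (49, 97, 65).
R = 172 + 0.7143 × (49 − 172) = 84.141 → 84
G = 130 + 0.7143 × (97 − 130) = 106.428 → 106
B = 104 + 0.7143 × (65 − 104) = 76.142 → 76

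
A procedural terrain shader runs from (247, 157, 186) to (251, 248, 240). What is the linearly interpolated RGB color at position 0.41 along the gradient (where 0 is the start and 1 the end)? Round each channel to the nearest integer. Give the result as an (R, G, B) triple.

R = 247 + 0.41 × (251 − 247) = 247 + 0.41 × 4 = 248.64 → 249
G = 157 + 0.41 × (248 − 157) = 157 + 0.41 × 91 = 194.31 → 194
B = 186 + 0.41 × (240 − 186) = 186 + 0.41 × 54 = 208.14 → 208
So the blended color is (249, 194, 208), about #f9c2d0.

(249, 194, 208)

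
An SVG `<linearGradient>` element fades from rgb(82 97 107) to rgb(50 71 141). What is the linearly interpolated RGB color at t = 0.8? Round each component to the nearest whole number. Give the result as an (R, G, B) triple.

(56, 76, 134)

R = 82 + 0.8 × (50 − 82) = 82 + 0.8 × -32 = 56.4 → 56
G = 97 + 0.8 × (71 − 97) = 97 + 0.8 × -26 = 76.2 → 76
B = 107 + 0.8 × (141 − 107) = 107 + 0.8 × 34 = 134.2 → 134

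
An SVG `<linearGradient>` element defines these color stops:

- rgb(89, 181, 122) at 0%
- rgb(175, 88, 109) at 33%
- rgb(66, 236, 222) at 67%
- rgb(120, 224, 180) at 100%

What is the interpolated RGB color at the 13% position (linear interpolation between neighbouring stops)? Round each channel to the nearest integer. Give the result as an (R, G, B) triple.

13% lies between the 0% and 33% stops, so the local fraction is t = (13 − 0)/(33 − 0) = 13/33 ≈ 0.3939.
R = 89 + 0.3939 × (175 − 89) = 122.875 → 123
G = 181 + 0.3939 × (88 − 181) = 144.367 → 144
B = 122 + 0.3939 × (109 − 122) = 116.879 → 117

(123, 144, 117)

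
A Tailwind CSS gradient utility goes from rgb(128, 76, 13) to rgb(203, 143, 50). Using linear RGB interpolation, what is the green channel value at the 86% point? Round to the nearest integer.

134

G = 76 + 0.86 × (143 − 76) = 133.62 → 134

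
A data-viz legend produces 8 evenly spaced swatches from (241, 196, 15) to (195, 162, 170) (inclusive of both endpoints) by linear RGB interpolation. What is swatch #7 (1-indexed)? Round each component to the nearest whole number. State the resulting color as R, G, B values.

(202, 167, 148)

With 8 swatches and endpoints inclusive, swatch 7 sits at t = (7 − 1)/(8 − 1) = 6/7 ≈ 0.8571.
R = 241 + 0.8571 × (195 − 241) = 201.573 → 202
G = 196 + 0.8571 × (162 − 196) = 166.859 → 167
B = 15 + 0.8571 × (170 − 15) = 147.85 → 148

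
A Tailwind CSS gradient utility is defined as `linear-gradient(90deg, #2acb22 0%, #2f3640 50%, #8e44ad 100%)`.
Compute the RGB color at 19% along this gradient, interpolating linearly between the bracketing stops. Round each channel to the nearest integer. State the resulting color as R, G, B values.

19% lies between the 0% and 50% stops, so the local fraction is t = (19 − 0)/(50 − 0) = 19/50 ≈ 0.38.
#2acb22 → (42, 203, 34); #2f3640 → (47, 54, 64).
R = 42 + 0.38 × (47 − 42) = 43.9 → 44
G = 203 + 0.38 × (54 − 203) = 146.38 → 146
B = 34 + 0.38 × (64 − 34) = 45.4 → 45

(44, 146, 45)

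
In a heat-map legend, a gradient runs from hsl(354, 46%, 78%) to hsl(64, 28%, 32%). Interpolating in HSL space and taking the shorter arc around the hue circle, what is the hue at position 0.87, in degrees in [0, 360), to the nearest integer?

Hue: 64 − 354 = -290°, but |-290| > 180 so the shorter arc goes the other way: Δh = -290 + 360 = 70°.
H = 354 + 0.87 × (70) = 414.9 → 415 → 415 mod 360 = 55°

55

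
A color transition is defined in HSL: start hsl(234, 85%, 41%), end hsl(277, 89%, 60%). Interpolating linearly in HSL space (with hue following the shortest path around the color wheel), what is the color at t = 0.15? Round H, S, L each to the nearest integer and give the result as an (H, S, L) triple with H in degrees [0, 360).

(240, 86, 44)

Hue arc: Δh = 277 − 234 = 43° (|Δh| ≤ 180, already the shorter path).
H = 234 + 0.15 × (43) = 240.45 → 240°
S = 85 + 0.15 × (89 − 85) = 85.6 → 86%
L = 41 + 0.15 × (60 − 41) = 43.85 → 44%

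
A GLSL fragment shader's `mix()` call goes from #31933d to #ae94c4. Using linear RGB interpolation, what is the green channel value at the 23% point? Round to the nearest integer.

G₁ = 147 (from #31933d), G₂ = 148 (from #ae94c4).
G = 147 + 0.23 × (148 − 147) = 147.23 → 147

147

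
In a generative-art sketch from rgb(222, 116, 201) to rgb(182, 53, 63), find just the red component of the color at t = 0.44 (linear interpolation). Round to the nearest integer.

R = 222 + 0.44 × (182 − 222) = 204.4 → 204

204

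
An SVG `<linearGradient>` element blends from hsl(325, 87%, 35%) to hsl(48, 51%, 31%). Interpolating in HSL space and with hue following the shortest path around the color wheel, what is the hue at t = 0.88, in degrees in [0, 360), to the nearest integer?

Hue: 48 − 325 = -277°, but |-277| > 180 so the shorter arc goes the other way: Δh = -277 + 360 = 83°.
H = 325 + 0.88 × (83) = 398.04 → 398 → 398 mod 360 = 38°

38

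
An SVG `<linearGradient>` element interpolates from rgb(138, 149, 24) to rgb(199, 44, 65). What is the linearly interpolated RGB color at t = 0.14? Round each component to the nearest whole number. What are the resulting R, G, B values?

R = 138 + 0.14 × (199 − 138) = 138 + 0.14 × 61 = 146.54 → 147
G = 149 + 0.14 × (44 − 149) = 149 + 0.14 × -105 = 134.3 → 134
B = 24 + 0.14 × (65 − 24) = 24 + 0.14 × 41 = 29.74 → 30

(147, 134, 30)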